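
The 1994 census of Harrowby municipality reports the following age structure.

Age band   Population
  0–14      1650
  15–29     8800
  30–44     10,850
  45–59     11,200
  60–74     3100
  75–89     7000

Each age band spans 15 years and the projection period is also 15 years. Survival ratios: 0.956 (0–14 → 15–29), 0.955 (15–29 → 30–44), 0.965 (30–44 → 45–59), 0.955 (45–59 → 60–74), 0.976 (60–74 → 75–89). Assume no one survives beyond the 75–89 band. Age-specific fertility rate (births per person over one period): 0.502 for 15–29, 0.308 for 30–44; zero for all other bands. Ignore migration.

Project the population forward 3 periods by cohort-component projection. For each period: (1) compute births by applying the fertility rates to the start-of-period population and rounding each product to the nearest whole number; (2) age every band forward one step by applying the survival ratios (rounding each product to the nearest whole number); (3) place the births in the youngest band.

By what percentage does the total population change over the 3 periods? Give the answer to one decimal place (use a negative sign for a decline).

-21.5

— Period 1 —
Births: 8800 × 0.502 = 4418 ; 10850 × 0.308 = 3342 → 7760
15–29: 1650 × 0.956 = 1577
30–44: 8800 × 0.955 = 8404
45–59: 10850 × 0.965 = 10470
60–74: 11200 × 0.955 = 10696
75–89: 3100 × 0.976 = 3026
Population now: 0–14=7760, 15–29=1577, 30–44=8404, 45–59=10470, 60–74=10696, 75–89=3026
— Period 2 —
Births: 1577 × 0.502 = 792 ; 8404 × 0.308 = 2588 → 3380
15–29: 7760 × 0.956 = 7419
30–44: 1577 × 0.955 = 1506
45–59: 8404 × 0.965 = 8110
60–74: 10470 × 0.955 = 9999
75–89: 10696 × 0.976 = 10439
Population now: 0–14=3380, 15–29=7419, 30–44=1506, 45–59=8110, 60–74=9999, 75–89=10439
— Period 3 —
Births: 7419 × 0.502 = 3724 ; 1506 × 0.308 = 464 → 4188
15–29: 3380 × 0.956 = 3231
30–44: 7419 × 0.955 = 7085
45–59: 1506 × 0.965 = 1453
60–74: 8110 × 0.955 = 7745
75–89: 9999 × 0.976 = 9759
Population now: 0–14=4188, 15–29=3231, 30–44=7085, 45–59=1453, 60–74=7745, 75–89=9759
Total: 42600 → 33461; change = -9139; percentage change = -21.5%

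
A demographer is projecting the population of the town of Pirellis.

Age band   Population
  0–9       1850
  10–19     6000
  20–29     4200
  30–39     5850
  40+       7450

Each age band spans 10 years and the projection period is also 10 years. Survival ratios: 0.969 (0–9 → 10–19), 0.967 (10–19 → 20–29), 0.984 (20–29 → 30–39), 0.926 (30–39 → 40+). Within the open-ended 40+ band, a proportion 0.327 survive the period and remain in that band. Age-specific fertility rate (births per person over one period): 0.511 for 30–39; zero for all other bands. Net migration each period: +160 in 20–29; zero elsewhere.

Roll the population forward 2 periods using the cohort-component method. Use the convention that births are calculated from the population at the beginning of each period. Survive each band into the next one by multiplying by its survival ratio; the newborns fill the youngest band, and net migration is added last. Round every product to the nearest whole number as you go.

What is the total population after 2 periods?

19164

Numbering the groups 1..5 from youngest to oldest:
After projecting period 1:
Births: 5850 * 0.511 = 2989
Group 2: 1850 * 0.969 = 1793
Group 3: 6000 * 0.967 = 5802
Group 4: 4200 * 0.984 = 4133
Group 5: 5850 * 0.926 + 7450 * 0.327 = 5417 + 2436 = 7853
Net migration: Group 3 + 160 → 5962
Population now: 0–9=2989, 10–19=1793, 20–29=5962, 30–39=4133, 40+=7853
After projecting period 2:
Births: 4133 * 0.511 = 2112
Group 2: 2989 * 0.969 = 2896
Group 3: 1793 * 0.967 = 1734
Group 4: 5962 * 0.984 = 5867
Group 5: 4133 * 0.926 + 7853 * 0.327 = 3827 + 2568 = 6395
Net migration: Group 3 + 160 → 1894
Population now: 0–9=2112, 10–19=2896, 20–29=1894, 30–39=5867, 40+=6395
Total after period 2: 2112 + 2896 + 1894 + 5867 + 6395 = 19164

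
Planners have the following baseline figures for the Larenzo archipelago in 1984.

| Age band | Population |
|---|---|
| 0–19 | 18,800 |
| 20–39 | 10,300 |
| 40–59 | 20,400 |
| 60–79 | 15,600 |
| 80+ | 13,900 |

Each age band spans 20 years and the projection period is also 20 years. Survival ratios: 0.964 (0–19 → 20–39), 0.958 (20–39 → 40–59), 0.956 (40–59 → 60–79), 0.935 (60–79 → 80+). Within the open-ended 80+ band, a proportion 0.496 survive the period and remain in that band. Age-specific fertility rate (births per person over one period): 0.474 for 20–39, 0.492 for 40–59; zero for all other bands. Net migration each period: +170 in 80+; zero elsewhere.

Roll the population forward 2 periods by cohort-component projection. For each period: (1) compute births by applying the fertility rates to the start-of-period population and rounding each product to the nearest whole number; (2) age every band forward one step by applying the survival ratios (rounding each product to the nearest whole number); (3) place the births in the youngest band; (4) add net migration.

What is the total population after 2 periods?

83764

Let band 1 be 0–19 through band 5 = 80+.
[period 1]
Births: 10300 × 0.474 = 4882, 20400 × 0.492 = 10037 ⇒ total 14919
Band 2: 18800 × 0.964 = 18123
Band 3: 10300 × 0.958 = 9867
Band 4: 20400 × 0.956 = 19502
Band 5: 15600 × 0.935 + 13900 × 0.496 = 14586 + 6894 = 21480
Net migration: Band 5 + 170 → 21650
→ [14919, 18123, 9867, 19502, 21650]
[period 2]
Births: 18123 × 0.474 = 8590, 9867 × 0.492 = 4855 ⇒ total 13445
Band 2: 14919 × 0.964 = 14382
Band 3: 18123 × 0.958 = 17362
Band 4: 9867 × 0.956 = 9433
Band 5: 19502 × 0.935 + 21650 × 0.496 = 18234 + 10738 = 28972
Net migration: Band 5 + 170 → 29142
→ [13445, 14382, 17362, 9433, 29142]
Total after period 2: 13445 + 14382 + 17362 + 9433 + 29142 = 83764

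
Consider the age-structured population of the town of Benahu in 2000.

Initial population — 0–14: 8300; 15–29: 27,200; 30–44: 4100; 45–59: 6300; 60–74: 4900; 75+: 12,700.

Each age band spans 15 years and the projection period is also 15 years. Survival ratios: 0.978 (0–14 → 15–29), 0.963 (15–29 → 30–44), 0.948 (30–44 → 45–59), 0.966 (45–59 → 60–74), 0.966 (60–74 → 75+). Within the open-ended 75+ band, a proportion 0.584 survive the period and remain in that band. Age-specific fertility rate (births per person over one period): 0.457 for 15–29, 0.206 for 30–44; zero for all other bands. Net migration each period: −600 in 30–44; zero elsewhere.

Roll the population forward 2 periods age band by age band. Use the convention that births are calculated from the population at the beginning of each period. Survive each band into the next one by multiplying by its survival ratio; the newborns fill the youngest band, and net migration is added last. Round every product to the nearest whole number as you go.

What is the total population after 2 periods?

70174

(Bands numbered youngest = 1 to oldest = 6.)
Period 1:
Births: 27200 * 0.457 = 12430, 4100 * 0.206 = 845 ⇒ total 13275
Band 2: 8300 * 0.978 = 8117
Band 3: 27200 * 0.963 = 26194
Band 4: 4100 * 0.948 = 3887
Band 5: 6300 * 0.966 = 6086
Band 6: 4900 * 0.966 + 12700 * 0.584 = 4733 + 7417 = 12150
Net migration: Band 3 − 600 → 25594
End of period: [13275, 8117, 25594, 3887, 6086, 12150]
Period 2:
Births: 8117 * 0.457 = 3709, 25594 * 0.206 = 5272 ⇒ total 8981
Band 2: 13275 * 0.978 = 12983
Band 3: 8117 * 0.963 = 7817
Band 4: 25594 * 0.948 = 24263
Band 5: 3887 * 0.966 = 3755
Band 6: 6086 * 0.966 + 12150 * 0.584 = 5879 + 7096 = 12975
Net migration: Band 3 − 600 → 7217
End of period: [8981, 12983, 7217, 24263, 3755, 12975]
Total after period 2: 8981 + 12983 + 7217 + 24263 + 3755 + 12975 = 70174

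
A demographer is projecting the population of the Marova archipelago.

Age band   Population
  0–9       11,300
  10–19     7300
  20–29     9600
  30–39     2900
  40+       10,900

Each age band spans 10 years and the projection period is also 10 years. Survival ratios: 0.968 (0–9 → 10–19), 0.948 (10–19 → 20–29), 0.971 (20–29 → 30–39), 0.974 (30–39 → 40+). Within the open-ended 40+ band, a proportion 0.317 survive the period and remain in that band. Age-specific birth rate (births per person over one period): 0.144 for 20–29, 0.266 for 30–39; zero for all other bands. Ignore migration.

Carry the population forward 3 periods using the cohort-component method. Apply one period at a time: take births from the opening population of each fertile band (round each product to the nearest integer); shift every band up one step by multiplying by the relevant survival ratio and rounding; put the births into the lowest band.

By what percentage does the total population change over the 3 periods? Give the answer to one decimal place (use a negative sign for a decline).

— Period 1 —
Births: 9600 × 0.144 = 1382 ; 2900 × 0.266 = 771 ⇒ total 2153
10–19: 11300 × 0.968 = 10938
20–29: 7300 × 0.948 = 6920
30–39: 9600 × 0.971 = 9322
40+: 2900 × 0.974 + 10900 × 0.317 = 2825 + 3455 = 6280
→ [2153, 10938, 6920, 9322, 6280]
— Period 2 —
Births: 6920 × 0.144 = 996 ; 9322 × 0.266 = 2480 ⇒ total 3476
10–19: 2153 × 0.968 = 2084
20–29: 10938 × 0.948 = 10369
30–39: 6920 × 0.971 = 6719
40+: 9322 × 0.974 + 6280 × 0.317 = 9080 + 1991 = 11071
→ [3476, 2084, 10369, 6719, 11071]
— Period 3 —
Births: 10369 × 0.144 = 1493 ; 6719 × 0.266 = 1787 ⇒ total 3280
10–19: 3476 × 0.968 = 3365
20–29: 2084 × 0.948 = 1976
30–39: 10369 × 0.971 = 10068
40+: 6719 × 0.974 + 11071 × 0.317 = 6544 + 3510 = 10054
→ [3280, 3365, 1976, 10068, 10054]
Total: 42000 → 28743; change = -13257; percentage change = -31.6%

-31.6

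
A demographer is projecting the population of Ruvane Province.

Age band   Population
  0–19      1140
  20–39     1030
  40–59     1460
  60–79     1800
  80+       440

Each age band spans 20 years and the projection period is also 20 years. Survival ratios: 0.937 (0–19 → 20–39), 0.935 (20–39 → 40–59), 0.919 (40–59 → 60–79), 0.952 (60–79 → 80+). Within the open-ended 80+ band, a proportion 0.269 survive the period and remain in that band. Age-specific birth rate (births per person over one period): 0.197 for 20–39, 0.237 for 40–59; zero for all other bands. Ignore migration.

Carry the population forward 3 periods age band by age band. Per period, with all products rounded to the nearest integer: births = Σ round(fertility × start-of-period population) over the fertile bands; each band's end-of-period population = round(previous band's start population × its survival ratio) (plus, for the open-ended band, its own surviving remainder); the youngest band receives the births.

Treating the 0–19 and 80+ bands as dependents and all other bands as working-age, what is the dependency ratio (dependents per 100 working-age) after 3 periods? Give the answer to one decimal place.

91.6

Period 1:
Births: 1030 * 0.197 = 203  |  1460 * 0.237 = 346 ⇒ total 549
20–39: 1140 * 0.937 = 1068
40–59: 1030 * 0.935 = 963
60–79: 1460 * 0.919 = 1342
80+: 1800 * 0.952 + 440 * 0.269 = 1714 + 118 = 1832
Population now: 0–19=549, 20–39=1068, 40–59=963, 60–79=1342, 80+=1832
Period 2:
Births: 1068 * 0.197 = 210  |  963 * 0.237 = 228 ⇒ total 438
20–39: 549 * 0.937 = 514
40–59: 1068 * 0.935 = 999
60–79: 963 * 0.919 = 885
80+: 1342 * 0.952 + 1832 * 0.269 = 1278 + 493 = 1771
Population now: 0–19=438, 20–39=514, 40–59=999, 60–79=885, 80+=1771
Period 3:
Births: 514 * 0.197 = 101  |  999 * 0.237 = 237 ⇒ total 338
20–39: 438 * 0.937 = 410
40–59: 514 * 0.935 = 481
60–79: 999 * 0.919 = 918
80+: 885 * 0.952 + 1771 * 0.269 = 843 + 476 = 1319
Population now: 0–19=338, 20–39=410, 40–59=481, 60–79=918, 80+=1319
Dependents (band 0–19 + band 80+) = 338 + 1319 = 1657; working-age = 1809; ratio = 1657/1809 × 100 = 91.6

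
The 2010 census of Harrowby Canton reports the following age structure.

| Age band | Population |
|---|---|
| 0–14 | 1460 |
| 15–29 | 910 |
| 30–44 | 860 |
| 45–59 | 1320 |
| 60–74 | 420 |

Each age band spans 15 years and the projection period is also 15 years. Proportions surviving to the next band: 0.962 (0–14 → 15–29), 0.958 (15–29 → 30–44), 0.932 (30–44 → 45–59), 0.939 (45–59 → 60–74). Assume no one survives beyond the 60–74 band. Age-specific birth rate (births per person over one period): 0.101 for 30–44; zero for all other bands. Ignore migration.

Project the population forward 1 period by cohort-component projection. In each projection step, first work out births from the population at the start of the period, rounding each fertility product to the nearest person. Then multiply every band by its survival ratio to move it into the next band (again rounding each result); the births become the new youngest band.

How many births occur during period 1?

After projecting period 1:
Births: 860 * 0.101 = 87
15–29: 1460 * 0.962 = 1405
30–44: 910 * 0.958 = 872
45–59: 860 * 0.932 = 802
60–74: 1320 * 0.939 = 1239
Population now: 0–14=87, 15–29=1405, 30–44=872, 45–59=802, 60–74=1239

87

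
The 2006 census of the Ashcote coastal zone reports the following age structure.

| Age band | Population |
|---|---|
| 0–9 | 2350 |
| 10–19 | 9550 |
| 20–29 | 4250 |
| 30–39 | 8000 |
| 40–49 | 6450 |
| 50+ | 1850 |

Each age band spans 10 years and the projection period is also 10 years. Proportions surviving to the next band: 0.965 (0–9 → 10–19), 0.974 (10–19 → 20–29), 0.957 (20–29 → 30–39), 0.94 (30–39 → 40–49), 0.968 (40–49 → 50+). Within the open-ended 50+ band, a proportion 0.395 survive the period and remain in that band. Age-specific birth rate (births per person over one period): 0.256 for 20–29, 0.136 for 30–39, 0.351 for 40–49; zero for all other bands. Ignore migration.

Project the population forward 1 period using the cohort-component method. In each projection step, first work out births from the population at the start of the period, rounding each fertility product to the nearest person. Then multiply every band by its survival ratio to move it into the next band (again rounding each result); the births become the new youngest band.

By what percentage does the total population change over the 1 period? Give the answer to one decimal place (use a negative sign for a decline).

6.5

After projecting period 1:
Births: 4250 × 0.256 = 1088  |  8000 × 0.136 = 1088  |  6450 × 0.351 = 2264 → total 4440
10–19: 2350 × 0.965 = 2268
20–29: 9550 × 0.974 = 9302
30–39: 4250 × 0.957 = 4067
40–49: 8000 × 0.94 = 7520
50+: 6450 × 0.968 + 1850 × 0.395 = 6244 + 731 = 6975
End of period: [4440, 2268, 9302, 4067, 7520, 6975]
Total: 32450 → 34572; change = 2122; percentage change = 6.5%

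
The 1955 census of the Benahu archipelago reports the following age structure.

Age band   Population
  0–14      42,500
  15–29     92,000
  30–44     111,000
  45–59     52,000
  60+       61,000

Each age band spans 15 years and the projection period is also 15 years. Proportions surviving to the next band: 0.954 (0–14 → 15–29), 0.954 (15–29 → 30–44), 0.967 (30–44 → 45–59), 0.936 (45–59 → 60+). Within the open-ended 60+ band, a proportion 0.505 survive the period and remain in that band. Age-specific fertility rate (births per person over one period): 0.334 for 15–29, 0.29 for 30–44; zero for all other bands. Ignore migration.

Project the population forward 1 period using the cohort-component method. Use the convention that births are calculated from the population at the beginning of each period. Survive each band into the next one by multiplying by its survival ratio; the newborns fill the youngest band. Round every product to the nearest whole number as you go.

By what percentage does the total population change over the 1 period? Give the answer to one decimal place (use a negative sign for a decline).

After projecting period 1:
Births: 92000 * 0.334 = 30728 ; 111000 * 0.29 = 32190 — total 62918
15–29: 42500 * 0.954 = 40545
30–44: 92000 * 0.954 = 87768
45–59: 111000 * 0.967 = 107337
60+: 52000 * 0.936 + 61000 * 0.505 = 48672 + 30805 = 79477
Population now: 0–14=62918, 15–29=40545, 30–44=87768, 45–59=107337, 60+=79477
Total: 358500 → 378045; change = 19545; percentage change = 5.5%

5.5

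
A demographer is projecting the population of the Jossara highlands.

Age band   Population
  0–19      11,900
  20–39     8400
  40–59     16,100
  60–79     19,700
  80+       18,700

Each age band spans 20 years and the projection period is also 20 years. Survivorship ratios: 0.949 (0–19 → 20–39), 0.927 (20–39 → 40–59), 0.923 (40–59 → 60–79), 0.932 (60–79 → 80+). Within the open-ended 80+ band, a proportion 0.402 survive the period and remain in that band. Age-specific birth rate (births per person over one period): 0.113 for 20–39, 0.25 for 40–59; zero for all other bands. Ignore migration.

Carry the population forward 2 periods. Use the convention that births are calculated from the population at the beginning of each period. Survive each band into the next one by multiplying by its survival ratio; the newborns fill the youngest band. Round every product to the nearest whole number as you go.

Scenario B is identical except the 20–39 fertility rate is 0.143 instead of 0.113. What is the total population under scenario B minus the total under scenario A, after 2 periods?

578

— Period 1 —
Births: 8400 × 0.113 = 949, 16100 × 0.25 = 4025 → 4974
20–39: 11900 × 0.949 = 11293
40–59: 8400 × 0.927 = 7787
60–79: 16100 × 0.923 = 14860
80+: 19700 × 0.932 + 18700 × 0.402 = 18360 + 7517 = 25877
Giving 4974 / 11293 / 7787 / 14860 / 25877.
— Period 2 —
Births: 11293 × 0.113 = 1276, 7787 × 0.25 = 1947 → 3223
20–39: 4974 × 0.949 = 4720
40–59: 11293 × 0.927 = 10469
60–79: 7787 × 0.923 = 7187
80+: 14860 × 0.932 + 25877 × 0.402 = 13850 + 10403 = 24253
Giving 3223 / 4720 / 10469 / 7187 / 24253.
Scenario A total after 2 periods: 49852
Scenario B projection —
— Period 1 —
Births: 8400 × 0.143 = 1201, 16100 × 0.25 = 4025 → 5226
20–39: 11900 × 0.949 = 11293
40–59: 8400 × 0.927 = 7787
60–79: 16100 × 0.923 = 14860
80+: 19700 × 0.932 + 18700 × 0.402 = 18360 + 7517 = 25877
Giving 5226 / 11293 / 7787 / 14860 / 25877.
— Period 2 —
Births: 11293 × 0.143 = 1615, 7787 × 0.25 = 1947 → 3562
20–39: 5226 × 0.949 = 4959
40–59: 11293 × 0.927 = 10469
60–79: 7787 × 0.923 = 7187
80+: 14860 × 0.932 + 25877 × 0.402 = 13850 + 10403 = 24253
Giving 3562 / 4959 / 10469 / 7187 / 24253.
Scenario B total after 2 periods: 50430
Difference B − A = 50430 − 49852 = 578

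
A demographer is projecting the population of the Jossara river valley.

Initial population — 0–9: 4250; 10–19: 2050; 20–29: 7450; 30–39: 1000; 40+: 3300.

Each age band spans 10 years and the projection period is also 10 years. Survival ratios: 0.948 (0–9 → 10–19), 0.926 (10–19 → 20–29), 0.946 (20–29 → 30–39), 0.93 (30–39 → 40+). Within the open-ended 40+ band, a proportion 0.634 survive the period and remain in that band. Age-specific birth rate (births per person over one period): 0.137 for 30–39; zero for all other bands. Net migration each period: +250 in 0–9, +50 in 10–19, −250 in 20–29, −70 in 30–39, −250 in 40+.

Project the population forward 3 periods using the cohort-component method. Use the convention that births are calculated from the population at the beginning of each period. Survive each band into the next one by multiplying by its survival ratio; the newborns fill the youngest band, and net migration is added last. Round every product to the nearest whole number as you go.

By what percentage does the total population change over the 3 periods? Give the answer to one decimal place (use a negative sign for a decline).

After projecting period 1:
Births: 1000 × 0.137 = 137
10–19: 4250 × 0.948 = 4029
20–29: 2050 × 0.926 = 1898
30–39: 7450 × 0.946 = 7048
40+: 1000 × 0.93 + 3300 × 0.634 = 930 + 2092 = 3022
Net migration: 0–9 + 250 → 387; 10–19 + 50 → 4079; 20–29 − 250 → 1648; 30–39 − 70 → 6978; 40+ − 250 → 2772
→ [387, 4079, 1648, 6978, 2772]
After projecting period 2:
Births: 6978 × 0.137 = 956
10–19: 387 × 0.948 = 367
20–29: 4079 × 0.926 = 3777
30–39: 1648 × 0.946 = 1559
40+: 6978 × 0.93 + 2772 × 0.634 = 6490 + 1757 = 8247
Net migration: 0–9 + 250 → 1206; 10–19 + 50 → 417; 20–29 − 250 → 3527; 30–39 − 70 → 1489; 40+ − 250 → 7997
→ [1206, 417, 3527, 1489, 7997]
After projecting period 3:
Births: 1489 × 0.137 = 204
10–19: 1206 × 0.948 = 1143
20–29: 417 × 0.926 = 386
30–39: 3527 × 0.946 = 3337
40+: 1489 × 0.93 + 7997 × 0.634 = 1385 + 5070 = 6455
Net migration: 0–9 + 250 → 454; 10–19 + 50 → 1193; 20–29 − 250 → 136; 30–39 − 70 → 3267; 40+ − 250 → 6205
→ [454, 1193, 136, 3267, 6205]
Total: 18050 → 11255; change = -6795; percentage change = -37.6%

-37.6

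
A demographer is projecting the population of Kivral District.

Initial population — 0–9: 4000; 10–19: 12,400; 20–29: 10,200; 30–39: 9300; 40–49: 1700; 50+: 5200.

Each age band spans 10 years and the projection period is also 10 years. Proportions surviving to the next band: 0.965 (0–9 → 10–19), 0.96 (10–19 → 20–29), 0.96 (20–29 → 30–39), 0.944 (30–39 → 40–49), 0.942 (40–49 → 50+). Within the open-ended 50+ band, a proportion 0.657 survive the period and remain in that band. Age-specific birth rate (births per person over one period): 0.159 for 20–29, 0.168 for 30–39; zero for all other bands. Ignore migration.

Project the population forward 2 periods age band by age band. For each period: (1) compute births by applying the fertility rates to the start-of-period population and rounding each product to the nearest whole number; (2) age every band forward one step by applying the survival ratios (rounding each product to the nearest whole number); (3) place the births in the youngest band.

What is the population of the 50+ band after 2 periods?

11566

After projecting period 1:
Births: 10200 × 0.159 = 1622  |  9300 × 0.168 = 1562 — total 3184
10–19: 4000 × 0.965 = 3860
20–29: 12400 × 0.96 = 11904
30–39: 10200 × 0.96 = 9792
40–49: 9300 × 0.944 = 8779
50+: 1700 × 0.942 + 5200 × 0.657 = 1601 + 3416 = 5017
End of period: [3184, 3860, 11904, 9792, 8779, 5017]
After projecting period 2:
Births: 11904 × 0.159 = 1893  |  9792 × 0.168 = 1645 — total 3538
10–19: 3184 × 0.965 = 3073
20–29: 3860 × 0.96 = 3706
30–39: 11904 × 0.96 = 11428
40–49: 9792 × 0.944 = 9244
50+: 8779 × 0.942 + 5017 × 0.657 = 8270 + 3296 = 11566
End of period: [3538, 3073, 3706, 11428, 9244, 11566]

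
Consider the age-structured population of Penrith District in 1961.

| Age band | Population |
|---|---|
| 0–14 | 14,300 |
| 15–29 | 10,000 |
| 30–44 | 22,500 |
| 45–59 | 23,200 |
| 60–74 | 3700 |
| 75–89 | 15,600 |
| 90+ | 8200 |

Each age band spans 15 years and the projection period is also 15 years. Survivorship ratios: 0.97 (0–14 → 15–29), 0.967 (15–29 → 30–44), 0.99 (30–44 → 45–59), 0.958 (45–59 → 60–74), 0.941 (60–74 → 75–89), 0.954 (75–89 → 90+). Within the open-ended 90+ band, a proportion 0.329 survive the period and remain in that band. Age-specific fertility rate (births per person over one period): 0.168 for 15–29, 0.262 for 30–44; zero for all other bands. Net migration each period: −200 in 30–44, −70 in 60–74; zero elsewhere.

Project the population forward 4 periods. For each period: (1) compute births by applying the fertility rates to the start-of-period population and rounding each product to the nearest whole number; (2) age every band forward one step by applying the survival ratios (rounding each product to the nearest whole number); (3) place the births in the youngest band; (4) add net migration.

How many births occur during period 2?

Numbering the bands 1..7 from youngest to oldest:
— Period 1 —
Births: 10000 × 0.168 = 1680, 22500 × 0.262 = 5895 — total 7575
Band 2: 14300 × 0.97 = 13871
Band 3: 10000 × 0.967 = 9670
Band 4: 22500 × 0.99 = 22275
Band 5: 23200 × 0.958 = 22226
Band 6: 3700 × 0.941 = 3482
Band 7: 15600 × 0.954 + 8200 × 0.329 = 14882 + 2698 = 17580
Net migration: Band 3 − 200 → 9470; Band 5 − 70 → 22156
End of period: [7575, 13871, 9470, 22275, 22156, 3482, 17580]
— Period 2 —
Births: 13871 × 0.168 = 2330, 9470 × 0.262 = 2481 — total 4811
Band 2: 7575 × 0.97 = 7348
Band 3: 13871 × 0.967 = 13413
Band 4: 9470 × 0.99 = 9375
Band 5: 22275 × 0.958 = 21339
Band 6: 22156 × 0.941 = 20849
Band 7: 3482 × 0.954 + 17580 × 0.329 = 3322 + 5784 = 9106
Net migration: Band 3 − 200 → 13213; Band 5 − 70 → 21269
End of period: [4811, 7348, 13213, 9375, 21269, 20849, 9106]

4811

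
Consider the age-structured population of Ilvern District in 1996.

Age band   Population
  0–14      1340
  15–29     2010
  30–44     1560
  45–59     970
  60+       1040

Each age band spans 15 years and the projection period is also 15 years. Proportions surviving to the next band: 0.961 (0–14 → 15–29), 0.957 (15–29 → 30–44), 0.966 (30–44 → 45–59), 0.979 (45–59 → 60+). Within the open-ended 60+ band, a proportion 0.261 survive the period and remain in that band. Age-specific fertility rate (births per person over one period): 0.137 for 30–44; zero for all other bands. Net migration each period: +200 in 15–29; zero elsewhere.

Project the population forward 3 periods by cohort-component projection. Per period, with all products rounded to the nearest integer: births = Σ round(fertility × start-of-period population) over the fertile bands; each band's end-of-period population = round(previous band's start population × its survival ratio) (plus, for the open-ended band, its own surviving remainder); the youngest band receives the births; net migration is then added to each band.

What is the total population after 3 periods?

4702

Call the groups 1 to 5, youngest first.
— Period 1 —
Births: 1560 × 0.137 = 214
Group 2: 1340 × 0.961 = 1288
Group 3: 2010 × 0.957 = 1924
Group 4: 1560 × 0.966 = 1507
Group 5: 970 × 0.979 + 1040 × 0.261 = 950 + 271 = 1221
Net migration: Group 2 + 200 → 1488
End of period: [214, 1488, 1924, 1507, 1221]
— Period 2 —
Births: 1924 × 0.137 = 264
Group 2: 214 × 0.961 = 206
Group 3: 1488 × 0.957 = 1424
Group 4: 1924 × 0.966 = 1859
Group 5: 1507 × 0.979 + 1221 × 0.261 = 1475 + 319 = 1794
Net migration: Group 2 + 200 → 406
End of period: [264, 406, 1424, 1859, 1794]
— Period 3 —
Births: 1424 × 0.137 = 195
Group 2: 264 × 0.961 = 254
Group 3: 406 × 0.957 = 389
Group 4: 1424 × 0.966 = 1376
Group 5: 1859 × 0.979 + 1794 × 0.261 = 1820 + 468 = 2288
Net migration: Group 2 + 200 → 454
End of period: [195, 454, 389, 1376, 2288]
Total after period 3: 195 + 454 + 389 + 1376 + 2288 = 4702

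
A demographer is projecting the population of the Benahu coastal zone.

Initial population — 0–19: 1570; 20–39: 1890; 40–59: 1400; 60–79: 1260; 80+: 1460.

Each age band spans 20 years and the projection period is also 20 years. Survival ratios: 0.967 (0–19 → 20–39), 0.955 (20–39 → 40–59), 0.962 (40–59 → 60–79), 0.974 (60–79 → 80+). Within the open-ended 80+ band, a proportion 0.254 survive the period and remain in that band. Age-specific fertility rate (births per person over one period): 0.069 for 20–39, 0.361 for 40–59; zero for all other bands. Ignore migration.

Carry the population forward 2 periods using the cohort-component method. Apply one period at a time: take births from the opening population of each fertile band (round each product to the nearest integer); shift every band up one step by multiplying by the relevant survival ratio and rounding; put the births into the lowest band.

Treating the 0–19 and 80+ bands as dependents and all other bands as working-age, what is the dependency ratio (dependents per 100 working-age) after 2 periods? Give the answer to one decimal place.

Let band 1 be 0–19 through band 5 = 80+.
— Period 1 —
Births: 1890 × 0.069 = 130  |  1400 × 0.361 = 505 → total 635
Band 2: 1570 × 0.967 = 1518
Band 3: 1890 × 0.955 = 1805
Band 4: 1400 × 0.962 = 1347
Band 5: 1260 × 0.974 + 1460 × 0.254 = 1227 + 371 = 1598
Giving 635 / 1518 / 1805 / 1347 / 1598.
— Period 2 —
Births: 1518 × 0.069 = 105  |  1805 × 0.361 = 652 → total 757
Band 2: 635 × 0.967 = 614
Band 3: 1518 × 0.955 = 1450
Band 4: 1805 × 0.962 = 1736
Band 5: 1347 × 0.974 + 1598 × 0.254 = 1312 + 406 = 1718
Giving 757 / 614 / 1450 / 1736 / 1718.
Dependents (band 0–19 + band 80+) = 757 + 1718 = 2475; working-age = 3800; ratio = 2475/3800 × 100 = 65.1

65.1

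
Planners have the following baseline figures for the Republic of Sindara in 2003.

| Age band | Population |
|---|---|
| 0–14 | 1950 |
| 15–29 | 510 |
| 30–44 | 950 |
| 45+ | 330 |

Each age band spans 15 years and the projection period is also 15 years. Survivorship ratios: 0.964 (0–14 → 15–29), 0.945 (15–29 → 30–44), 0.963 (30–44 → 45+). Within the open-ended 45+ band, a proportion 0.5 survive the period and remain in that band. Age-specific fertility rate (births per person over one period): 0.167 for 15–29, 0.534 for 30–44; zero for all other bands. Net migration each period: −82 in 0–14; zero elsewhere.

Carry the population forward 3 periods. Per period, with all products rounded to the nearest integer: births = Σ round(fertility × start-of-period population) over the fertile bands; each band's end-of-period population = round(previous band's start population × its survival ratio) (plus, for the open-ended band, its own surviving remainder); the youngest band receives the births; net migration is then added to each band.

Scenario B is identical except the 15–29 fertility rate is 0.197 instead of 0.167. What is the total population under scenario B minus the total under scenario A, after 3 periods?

85

Period 1:
Births: 510 × 0.167 = 85 ; 950 × 0.534 = 507 → 592
15–29: 1950 × 0.964 = 1880
30–44: 510 × 0.945 = 482
45+: 950 × 0.963 + 330 × 0.5 = 915 + 165 = 1080
Net migration: 0–14 − 82 → 510
Population now: 0–14=510, 15–29=1880, 30–44=482, 45+=1080
Period 2:
Births: 1880 × 0.167 = 314 ; 482 × 0.534 = 257 → 571
15–29: 510 × 0.964 = 492
30–44: 1880 × 0.945 = 1777
45+: 482 × 0.963 + 1080 × 0.5 = 464 + 540 = 1004
Net migration: 0–14 − 82 → 489
Population now: 0–14=489, 15–29=492, 30–44=1777, 45+=1004
Period 3:
Births: 492 × 0.167 = 82 ; 1777 × 0.534 = 949 → 1031
15–29: 489 × 0.964 = 471
30–44: 492 × 0.945 = 465
45+: 1777 × 0.963 + 1004 × 0.5 = 1711 + 502 = 2213
Net migration: 0–14 − 82 → 949
Population now: 0–14=949, 15–29=471, 30–44=465, 45+=2213
Scenario A total after 3 periods: 4098
Scenario B projection —
Period 1:
Births: 510 × 0.197 = 100 ; 950 × 0.534 = 507 → 607
15–29: 1950 × 0.964 = 1880
30–44: 510 × 0.945 = 482
45+: 950 × 0.963 + 330 × 0.5 = 915 + 165 = 1080
Net migration: 0–14 − 82 → 525
Population now: 0–14=525, 15–29=1880, 30–44=482, 45+=1080
Period 2:
Births: 1880 × 0.197 = 370 ; 482 × 0.534 = 257 → 627
15–29: 525 × 0.964 = 506
30–44: 1880 × 0.945 = 1777
45+: 482 × 0.963 + 1080 × 0.5 = 464 + 540 = 1004
Net migration: 0–14 − 82 → 545
Population now: 0–14=545, 15–29=506, 30–44=1777, 45+=1004
Period 3:
Births: 506 × 0.197 = 100 ; 1777 × 0.534 = 949 → 1049
15–29: 545 × 0.964 = 525
30–44: 506 × 0.945 = 478
45+: 1777 × 0.963 + 1004 × 0.5 = 1711 + 502 = 2213
Net migration: 0–14 − 82 → 967
Population now: 0–14=967, 15–29=525, 30–44=478, 45+=2213
Scenario B total after 3 periods: 4183
Difference B − A = 4183 − 4098 = 85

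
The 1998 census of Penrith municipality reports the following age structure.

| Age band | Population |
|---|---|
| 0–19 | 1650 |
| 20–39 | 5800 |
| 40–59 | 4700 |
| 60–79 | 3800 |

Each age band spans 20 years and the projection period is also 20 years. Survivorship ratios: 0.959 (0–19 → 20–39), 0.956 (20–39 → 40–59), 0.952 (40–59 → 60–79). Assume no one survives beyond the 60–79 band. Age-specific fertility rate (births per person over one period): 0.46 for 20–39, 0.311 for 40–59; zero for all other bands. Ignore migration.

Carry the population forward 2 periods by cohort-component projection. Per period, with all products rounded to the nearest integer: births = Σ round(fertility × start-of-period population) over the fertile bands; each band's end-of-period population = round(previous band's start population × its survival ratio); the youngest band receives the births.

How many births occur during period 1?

— Period 1 —
Births: 5800 × 0.46 = 2668, 4700 × 0.311 = 1462 — total 4130
20–39: 1650 × 0.959 = 1582
40–59: 5800 × 0.956 = 5545
60–79: 4700 × 0.952 = 4474
Giving 4130 / 1582 / 5545 / 4474.

4130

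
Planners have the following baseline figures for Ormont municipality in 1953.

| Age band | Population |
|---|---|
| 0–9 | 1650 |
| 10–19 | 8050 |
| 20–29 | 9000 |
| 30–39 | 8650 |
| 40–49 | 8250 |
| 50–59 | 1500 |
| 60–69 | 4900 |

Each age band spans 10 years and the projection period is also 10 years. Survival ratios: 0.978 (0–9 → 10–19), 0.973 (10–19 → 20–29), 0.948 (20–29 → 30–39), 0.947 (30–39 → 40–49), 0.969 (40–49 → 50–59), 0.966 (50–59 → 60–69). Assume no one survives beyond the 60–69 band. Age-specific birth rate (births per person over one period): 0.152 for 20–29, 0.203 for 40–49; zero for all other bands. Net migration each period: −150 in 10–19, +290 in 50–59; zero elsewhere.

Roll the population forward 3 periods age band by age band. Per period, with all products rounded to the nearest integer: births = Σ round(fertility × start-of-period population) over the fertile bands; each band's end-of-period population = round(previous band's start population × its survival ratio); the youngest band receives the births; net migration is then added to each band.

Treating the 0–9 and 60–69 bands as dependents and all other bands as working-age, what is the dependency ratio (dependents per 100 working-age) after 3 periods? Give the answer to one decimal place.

44.8

[period 1]
Births: 9000 * 0.152 = 1368 ; 8250 * 0.203 = 1675 — total 3043
10–19: 1650 * 0.978 = 1614
20–29: 8050 * 0.973 = 7833
30–39: 9000 * 0.948 = 8532
40–49: 8650 * 0.947 = 8192
50–59: 8250 * 0.969 = 7994
60–69: 1500 * 0.966 = 1449
Net migration: 10–19 − 150 → 1464; 50–59 + 290 → 8284
Population now: 0–9=3043, 10–19=1464, 20–29=7833, 30–39=8532, 40–49=8192, 50–59=8284, 60–69=1449
[period 2]
Births: 7833 * 0.152 = 1191 ; 8192 * 0.203 = 1663 — total 2854
10–19: 3043 * 0.978 = 2976
20–29: 1464 * 0.973 = 1424
30–39: 7833 * 0.948 = 7426
40–49: 8532 * 0.947 = 8080
50–59: 8192 * 0.969 = 7938
60–69: 8284 * 0.966 = 8002
Net migration: 10–19 − 150 → 2826; 50–59 + 290 → 8228
Population now: 0–9=2854, 10–19=2826, 20–29=1424, 30–39=7426, 40–49=8080, 50–59=8228, 60–69=8002
[period 3]
Births: 1424 * 0.152 = 216 ; 8080 * 0.203 = 1640 — total 1856
10–19: 2854 * 0.978 = 2791
20–29: 2826 * 0.973 = 2750
30–39: 1424 * 0.948 = 1350
40–49: 7426 * 0.947 = 7032
50–59: 8080 * 0.969 = 7830
60–69: 8228 * 0.966 = 7948
Net migration: 10–19 − 150 → 2641; 50–59 + 290 → 8120
Population now: 0–9=1856, 10–19=2641, 20–29=2750, 30–39=1350, 40–49=7032, 50–59=8120, 60–69=7948
Dependents (band 0–9 + band 60–69) = 1856 + 7948 = 9804; working-age = 21893; ratio = 9804/21893 × 100 = 44.8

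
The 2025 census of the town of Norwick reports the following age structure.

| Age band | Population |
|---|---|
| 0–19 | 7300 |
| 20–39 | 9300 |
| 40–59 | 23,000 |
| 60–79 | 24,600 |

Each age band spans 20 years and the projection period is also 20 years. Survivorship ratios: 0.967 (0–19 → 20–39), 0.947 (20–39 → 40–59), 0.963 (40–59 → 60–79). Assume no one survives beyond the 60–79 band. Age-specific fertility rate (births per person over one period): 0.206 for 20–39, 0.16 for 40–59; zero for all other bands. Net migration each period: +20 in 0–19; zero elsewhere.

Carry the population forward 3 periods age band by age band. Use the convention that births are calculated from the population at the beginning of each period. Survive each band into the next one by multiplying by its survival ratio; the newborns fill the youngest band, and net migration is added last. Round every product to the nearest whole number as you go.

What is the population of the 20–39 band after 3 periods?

2788

(Groups numbered youngest = 1 to oldest = 4.)
After projecting period 1:
Births: 9300 * 0.206 = 1916 ; 23000 * 0.16 = 3680 → total 5596
Group 2: 7300 * 0.967 = 7059
Group 3: 9300 * 0.947 = 8807
Group 4: 23000 * 0.963 = 22149
Net migration: Group 1 + 20 → 5616
End of period: [5616, 7059, 8807, 22149]
After projecting period 2:
Births: 7059 * 0.206 = 1454 ; 8807 * 0.16 = 1409 → total 2863
Group 2: 5616 * 0.967 = 5431
Group 3: 7059 * 0.947 = 6685
Group 4: 8807 * 0.963 = 8481
Net migration: Group 1 + 20 → 2883
End of period: [2883, 5431, 6685, 8481]
After projecting period 3:
Births: 5431 * 0.206 = 1119 ; 6685 * 0.16 = 1070 → total 2189
Group 2: 2883 * 0.967 = 2788
Group 3: 5431 * 0.947 = 5143
Group 4: 6685 * 0.963 = 6438
Net migration: Group 1 + 20 → 2209
End of period: [2209, 2788, 5143, 6438]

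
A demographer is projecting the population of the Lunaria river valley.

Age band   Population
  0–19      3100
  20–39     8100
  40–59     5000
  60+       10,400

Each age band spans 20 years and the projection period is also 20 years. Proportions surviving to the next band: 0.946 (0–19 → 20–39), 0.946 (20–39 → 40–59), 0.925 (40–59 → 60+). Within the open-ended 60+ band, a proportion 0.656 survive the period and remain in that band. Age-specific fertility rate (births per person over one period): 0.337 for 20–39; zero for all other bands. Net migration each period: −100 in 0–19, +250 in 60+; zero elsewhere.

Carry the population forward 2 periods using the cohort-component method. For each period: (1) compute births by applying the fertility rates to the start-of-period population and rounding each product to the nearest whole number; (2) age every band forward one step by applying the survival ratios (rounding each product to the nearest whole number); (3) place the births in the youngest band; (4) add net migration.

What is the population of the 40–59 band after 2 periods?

After projecting period 1:
Births: 8100 * 0.337 = 2730
20–39: 3100 * 0.946 = 2933
40–59: 8100 * 0.946 = 7663
60+: 5000 * 0.925 + 10400 * 0.656 = 4625 + 6822 = 11447
Net migration: 0–19 − 100 → 2630; 60+ + 250 → 11697
End of period: [2630, 2933, 7663, 11697]
After projecting period 2:
Births: 2933 * 0.337 = 988
20–39: 2630 * 0.946 = 2488
40–59: 2933 * 0.946 = 2775
60+: 7663 * 0.925 + 11697 * 0.656 = 7088 + 7673 = 14761
Net migration: 0–19 − 100 → 888; 60+ + 250 → 15011
End of period: [888, 2488, 2775, 15011]

2775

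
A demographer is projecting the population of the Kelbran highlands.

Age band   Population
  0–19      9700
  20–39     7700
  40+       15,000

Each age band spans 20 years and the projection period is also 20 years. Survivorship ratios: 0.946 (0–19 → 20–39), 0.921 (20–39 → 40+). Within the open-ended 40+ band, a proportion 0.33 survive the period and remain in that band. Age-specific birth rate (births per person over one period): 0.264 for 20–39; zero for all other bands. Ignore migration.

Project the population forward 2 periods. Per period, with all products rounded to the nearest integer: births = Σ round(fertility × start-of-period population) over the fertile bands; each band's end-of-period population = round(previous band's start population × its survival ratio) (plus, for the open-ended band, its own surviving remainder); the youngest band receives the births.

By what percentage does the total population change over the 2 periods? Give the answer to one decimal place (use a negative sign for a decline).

Period 1.
Births: 7700 × 0.264 = 2033
20–39: 9700 × 0.946 = 9176
40+: 7700 × 0.921 + 15000 × 0.33 = 7092 + 4950 = 12042
End of period: [2033, 9176, 12042]
Period 2.
Births: 9176 × 0.264 = 2422
20–39: 2033 × 0.946 = 1923
40+: 9176 × 0.921 + 12042 × 0.33 = 8451 + 3974 = 12425
End of period: [2422, 1923, 12425]
Total: 32400 → 16770; change = -15630; percentage change = -48.2%

-48.2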